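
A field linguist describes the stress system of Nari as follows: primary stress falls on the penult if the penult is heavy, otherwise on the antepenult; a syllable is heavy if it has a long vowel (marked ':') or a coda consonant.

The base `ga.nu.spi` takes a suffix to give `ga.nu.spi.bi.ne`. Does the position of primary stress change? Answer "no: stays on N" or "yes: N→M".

Base `ga.nu.spi` (3 syllables):
  Weights: 1 ga L, 2 nu L, 3 spi L.
  The penult (syllable 2, nu) is light, so stress falls on the antepenult (syllable 1, ga).
  → primary stress on syllable 1.
Suffixed `ga.nu.spi.bi.ne` (5 syllables):
  Weights: 3 spi L, 4 bi L, 5 ne L.
  The penult (syllable 4, bi) is light, so stress falls on the antepenult (syllable 3, spi).
  → primary stress on syllable 3.

yes: 1→3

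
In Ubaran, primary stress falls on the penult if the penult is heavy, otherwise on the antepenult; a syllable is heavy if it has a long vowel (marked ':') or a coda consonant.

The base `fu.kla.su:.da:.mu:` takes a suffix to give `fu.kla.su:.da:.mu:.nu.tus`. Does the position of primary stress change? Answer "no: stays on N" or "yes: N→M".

Base `fu.kla.su:.da:.mu:` (5 syllables):
  Weights: 3 su: H, 4 da: H, 5 mu: H.
  The penult (syllable 4, da:) is heavy, so it takes stress.
  → primary stress on syllable 4.
Suffixed `fu.kla.su:.da:.mu:.nu.tus` (7 syllables):
  Weights: 5 mu: H, 6 nu L, 7 tus H.
  The penult (syllable 6, nu) is light, so stress falls on the antepenult (syllable 5, mu:).
  → primary stress on syllable 5.

yes: 4→5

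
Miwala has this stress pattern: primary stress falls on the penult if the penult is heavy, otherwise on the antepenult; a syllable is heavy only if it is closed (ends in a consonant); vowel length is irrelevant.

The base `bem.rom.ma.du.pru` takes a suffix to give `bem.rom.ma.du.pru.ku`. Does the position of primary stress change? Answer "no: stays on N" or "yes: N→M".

Base `bem.rom.ma.du.pru` (5 syllables):
  Weights: 3 ma L, 4 du L, 5 pru L.
  The penult (syllable 4, du) is light, so stress falls on the antepenult (syllable 3, ma).
  → primary stress on syllable 3.
Suffixed `bem.rom.ma.du.pru.ku` (6 syllables):
  Weights: 4 du L, 5 pru L, 6 ku L.
  The penult (syllable 5, pru) is light, so stress falls on the antepenult (syllable 4, du).
  → primary stress on syllable 4.

yes: 3→4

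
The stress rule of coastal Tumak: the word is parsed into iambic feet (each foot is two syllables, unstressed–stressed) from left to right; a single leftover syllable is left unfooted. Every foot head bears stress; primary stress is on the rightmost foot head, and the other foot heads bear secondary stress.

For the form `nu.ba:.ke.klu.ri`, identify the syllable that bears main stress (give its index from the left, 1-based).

Parse left to right into iambic (σˈσ) feet: (nu.ˈba:) (ke.ˈklu) ri. Syllable 5 is left unfooted.
Foot heads (stressed positions): 2, 4.
End Rule Rightmost: primary stress on the rightmost head = syllable 4.
Primary stress: syllable 4 → nu.ba:.ke.ˈklu.ri.

4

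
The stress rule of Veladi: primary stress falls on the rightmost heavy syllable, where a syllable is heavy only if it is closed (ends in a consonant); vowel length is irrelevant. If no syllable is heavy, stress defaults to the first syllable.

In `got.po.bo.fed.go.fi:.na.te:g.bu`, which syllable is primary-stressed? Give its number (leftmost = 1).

Weights: 1 got H, 2 po L, 3 bo L, 4 fed H, 5 go L, 6 fi: L, 7 na L, 8 te:g H, 9 bu L.
Heavy syllables in the domain: 1, 4, 8. The rightmost is syllable 8 (te:g).
Primary stress: syllable 8 → got.po.bo.fed.go.fi:.na.ˈte:g.bu.

8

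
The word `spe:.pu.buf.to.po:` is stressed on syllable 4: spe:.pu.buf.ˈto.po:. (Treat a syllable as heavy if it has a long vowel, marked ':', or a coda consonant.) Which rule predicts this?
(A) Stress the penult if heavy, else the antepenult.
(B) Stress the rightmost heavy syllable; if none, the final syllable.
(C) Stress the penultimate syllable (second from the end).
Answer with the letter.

Rule A → syllable 3 (observed: 4).
Rule B → syllable 5 (observed: 4).
Rule C → syllable 4 ✓.

C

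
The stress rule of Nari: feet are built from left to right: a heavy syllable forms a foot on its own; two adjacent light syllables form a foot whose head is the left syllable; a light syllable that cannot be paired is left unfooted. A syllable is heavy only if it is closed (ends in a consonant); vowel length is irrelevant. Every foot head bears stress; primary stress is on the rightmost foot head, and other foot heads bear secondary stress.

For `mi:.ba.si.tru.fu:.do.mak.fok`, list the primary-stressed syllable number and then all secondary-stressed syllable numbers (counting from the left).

Weights: 1 mi: L, 2 ba L, 3 si L, 4 tru L, 5 fu: L, 6 do L, 7 mak H, 8 fok H.
Parse left to right (heavy = foot alone; LL = one foot; stranded L unfooted): (ˈmi:.ba) (ˈsi.tru) (ˈfu:.do) (ˈmak) (ˈfok).
Foot heads: 1, 3, 5, 7, 8.
Primary stress on the rightmost head = syllable 8.
Secondary stress on 1, 3, 5, 7: ˌmi:.ba.ˌsi.tru.ˌfu:.do.ˌmak.ˈfok.

primary 8, secondary 1, 3, 5, 7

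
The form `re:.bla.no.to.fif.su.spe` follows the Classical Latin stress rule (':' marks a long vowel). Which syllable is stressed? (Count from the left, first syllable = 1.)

5

Classical Latin: stress the penult if heavy (long vowel or closed), else the antepenult.
Weights: 5 fif H, 6 su L, 7 spe L.
The penult (syllable 6, su) is light, so stress falls on the antepenult (syllable 5, fif).
Stress on syllable 5: re:.bla.no.to.ˈfif.su.spe.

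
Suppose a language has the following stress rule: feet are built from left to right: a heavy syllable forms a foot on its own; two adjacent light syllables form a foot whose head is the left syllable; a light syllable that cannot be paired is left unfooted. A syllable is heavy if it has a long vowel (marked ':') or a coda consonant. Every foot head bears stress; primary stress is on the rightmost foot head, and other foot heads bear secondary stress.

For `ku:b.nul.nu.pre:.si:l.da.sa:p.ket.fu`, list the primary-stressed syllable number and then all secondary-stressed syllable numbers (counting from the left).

primary 8, secondary 1, 2, 4, 5, 7

Weights: 1 ku:b H, 2 nul H, 3 nu L, 4 pre: H, 5 si:l H, 6 da L, 7 sa:p H, 8 ket H, 9 fu L.
Parse left to right (heavy = foot alone; LL = one foot; stranded L unfooted): (ˈku:b) (ˈnul) nu (ˈpre:) (ˈsi:l) da (ˈsa:p) (ˈket) fu.
Foot heads: 1, 2, 4, 5, 7, 8.
Primary stress on the rightmost head = syllable 8.
Secondary stress on 1, 2, 4, 5, 7: ˌku:b.ˌnul.nu.ˌpre:.ˌsi:l.da.ˌsa:p.ˈket.fu.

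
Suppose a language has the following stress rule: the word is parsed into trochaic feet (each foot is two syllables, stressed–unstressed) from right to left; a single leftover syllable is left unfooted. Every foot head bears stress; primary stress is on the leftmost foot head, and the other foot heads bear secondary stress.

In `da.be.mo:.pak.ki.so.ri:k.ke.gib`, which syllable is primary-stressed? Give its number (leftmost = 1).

2

Parse right to left into trochaic (ˈσσ) feet: da (ˈbe.mo:) (ˈpak.ki) (ˈso.ri:k) (ˈke.gib). Syllable 1 is left unfooted.
Foot heads (stressed positions): 2, 4, 6, 8.
End Rule Leftmost: primary stress on the leftmost head = syllable 2.
Primary stress: syllable 2 → da.ˈbe.mo:.pak.ki.so.ri:k.ke.gib.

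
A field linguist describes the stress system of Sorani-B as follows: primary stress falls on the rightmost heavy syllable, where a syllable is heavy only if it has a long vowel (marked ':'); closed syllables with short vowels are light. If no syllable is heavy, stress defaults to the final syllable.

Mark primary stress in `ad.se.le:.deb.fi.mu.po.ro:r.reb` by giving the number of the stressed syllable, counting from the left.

8

Weights: 1 ad L, 2 se L, 3 le: H, 4 deb L, 5 fi L, 6 mu L, 7 po L, 8 ro:r H, 9 reb L.
Heavy syllables in the domain: 3, 8. The rightmost is syllable 8 (ro:r).
Primary stress: syllable 8 → ad.se.le:.deb.fi.mu.po.ˈro:r.reb.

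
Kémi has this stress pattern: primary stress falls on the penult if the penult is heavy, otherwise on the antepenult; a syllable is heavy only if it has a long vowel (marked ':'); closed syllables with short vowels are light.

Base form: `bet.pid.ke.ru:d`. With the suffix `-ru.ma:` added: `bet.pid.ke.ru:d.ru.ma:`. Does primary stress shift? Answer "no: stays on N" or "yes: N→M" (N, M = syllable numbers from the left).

Base `bet.pid.ke.ru:d` (4 syllables):
  Weights: 2 pid L, 3 ke L, 4 ru:d H.
  The penult (syllable 3, ke) is light, so stress falls on the antepenult (syllable 2, pid).
  → primary stress on syllable 2.
Suffixed `bet.pid.ke.ru:d.ru.ma:` (6 syllables):
  Weights: 4 ru:d H, 5 ru L, 6 ma: H.
  The penult (syllable 5, ru) is light, so stress falls on the antepenult (syllable 4, ru:d).
  → primary stress on syllable 4.

yes: 2→4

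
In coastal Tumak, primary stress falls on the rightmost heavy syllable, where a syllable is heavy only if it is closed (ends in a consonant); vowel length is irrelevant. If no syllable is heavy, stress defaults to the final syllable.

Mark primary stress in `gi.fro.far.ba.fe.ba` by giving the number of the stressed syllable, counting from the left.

3

Weights: 1 gi L, 2 fro L, 3 far H, 4 ba L, 5 fe L, 6 ba L.
Heavy syllables in the domain: 3. The rightmost is syllable 3 (far).
Primary stress: syllable 3 → gi.fro.ˈfar.ba.fe.ba.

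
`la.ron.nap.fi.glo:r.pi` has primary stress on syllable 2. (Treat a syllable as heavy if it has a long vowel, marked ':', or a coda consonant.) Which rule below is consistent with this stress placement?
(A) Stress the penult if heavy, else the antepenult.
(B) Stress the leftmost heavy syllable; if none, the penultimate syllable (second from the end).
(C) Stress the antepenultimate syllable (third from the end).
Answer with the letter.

B

Rule A → syllable 5 (observed: 2).
Rule B → syllable 2 ✓.
Rule C → syllable 4 (observed: 2).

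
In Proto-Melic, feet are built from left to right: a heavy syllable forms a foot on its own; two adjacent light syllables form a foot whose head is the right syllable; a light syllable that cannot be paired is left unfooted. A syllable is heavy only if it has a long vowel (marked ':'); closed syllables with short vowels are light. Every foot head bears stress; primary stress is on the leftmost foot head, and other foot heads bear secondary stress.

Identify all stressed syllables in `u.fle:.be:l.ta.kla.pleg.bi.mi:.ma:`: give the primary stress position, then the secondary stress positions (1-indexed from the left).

primary 2, secondary 3, 5, 7, 8, 9

Weights: 1 u L, 2 fle: H, 3 be:l H, 4 ta L, 5 kla L, 6 pleg L, 7 bi L, 8 mi: H, 9 ma: H.
Parse left to right (heavy = foot alone; LL = one foot; stranded L unfooted): u (ˈfle:) (ˈbe:l) (ta.ˈkla) (pleg.ˈbi) (ˈmi:) (ˈma:).
Foot heads: 2, 3, 5, 7, 8, 9.
Primary stress on the leftmost head = syllable 2.
Secondary stress on 3, 5, 7, 8, 9: u.ˈfle:.ˌbe:l.ta.ˌkla.pleg.ˌbi.ˌmi:.ˌma:.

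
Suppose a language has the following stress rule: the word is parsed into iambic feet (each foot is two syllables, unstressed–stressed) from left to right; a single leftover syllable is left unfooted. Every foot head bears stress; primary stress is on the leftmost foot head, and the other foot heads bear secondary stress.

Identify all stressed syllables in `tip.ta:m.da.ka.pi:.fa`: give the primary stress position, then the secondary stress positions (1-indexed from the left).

Parse left to right into iambic (σˈσ) feet: (tip.ˈta:m) (da.ˈka) (pi:.ˈfa).
Foot heads (stressed positions): 2, 4, 6.
End Rule Leftmost: primary stress on the leftmost head = syllable 2.
Secondary stress on 4, 6: tip.ˈta:m.da.ˌka.pi:.ˌfa.

primary 2, secondary 4, 6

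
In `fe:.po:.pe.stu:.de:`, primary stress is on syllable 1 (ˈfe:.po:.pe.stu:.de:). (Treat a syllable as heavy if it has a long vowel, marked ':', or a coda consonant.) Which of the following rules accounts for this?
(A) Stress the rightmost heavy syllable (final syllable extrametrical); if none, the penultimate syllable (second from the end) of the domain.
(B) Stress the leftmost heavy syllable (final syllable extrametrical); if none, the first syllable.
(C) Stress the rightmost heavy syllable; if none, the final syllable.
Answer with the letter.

B

Rule A → syllable 4 (observed: 1).
Rule B → syllable 1 ✓.
Rule C → syllable 5 (observed: 1).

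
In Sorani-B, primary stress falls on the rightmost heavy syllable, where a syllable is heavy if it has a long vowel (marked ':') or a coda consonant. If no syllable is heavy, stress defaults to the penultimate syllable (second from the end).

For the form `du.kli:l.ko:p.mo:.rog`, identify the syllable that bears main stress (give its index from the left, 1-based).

Weights: 1 du L, 2 kli:l H, 3 ko:p H, 4 mo: H, 5 rog H.
Heavy syllables in the domain: 2, 3, 4, 5. The rightmost is syllable 5 (rog).
Primary stress: syllable 5 → du.kli:l.ko:p.mo:.ˈrog.

5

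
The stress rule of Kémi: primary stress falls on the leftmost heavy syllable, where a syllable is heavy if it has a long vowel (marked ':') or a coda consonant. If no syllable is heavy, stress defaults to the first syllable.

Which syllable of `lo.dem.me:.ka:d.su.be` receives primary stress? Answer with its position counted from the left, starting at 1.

Weights: 1 lo L, 2 dem H, 3 me: H, 4 ka:d H, 5 su L, 6 be L.
Heavy syllables in the domain: 2, 3, 4. The leftmost is syllable 2 (dem).
Primary stress: syllable 2 → lo.ˈdem.me:.ka:d.su.be.

2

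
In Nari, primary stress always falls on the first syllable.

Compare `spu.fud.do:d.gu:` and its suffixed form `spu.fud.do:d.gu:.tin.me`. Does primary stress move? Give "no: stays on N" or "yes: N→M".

no: stays on 1

Base `spu.fud.do:d.gu:` (4 syllables):
  The word has 4 syllables; the first syllable is syllable 1 (spu).
  → primary stress on syllable 1.
Suffixed `spu.fud.do:d.gu:.tin.me` (6 syllables):
  The word has 6 syllables; the first syllable is syllable 1 (spu).
  → primary stress on syllable 1.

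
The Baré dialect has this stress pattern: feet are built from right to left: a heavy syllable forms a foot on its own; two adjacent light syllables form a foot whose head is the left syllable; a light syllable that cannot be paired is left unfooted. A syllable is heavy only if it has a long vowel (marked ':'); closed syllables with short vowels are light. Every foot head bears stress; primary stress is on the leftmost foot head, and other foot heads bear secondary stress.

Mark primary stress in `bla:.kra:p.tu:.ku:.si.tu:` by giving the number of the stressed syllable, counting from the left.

Weights: 1 bla: H, 2 kra:p H, 3 tu: H, 4 ku: H, 5 si L, 6 tu: H.
Parse right to left (heavy = foot alone; LL = one foot; stranded L unfooted): (ˈbla:) (ˈkra:p) (ˈtu:) (ˈku:) si (ˈtu:).
Foot heads: 1, 2, 3, 4, 6.
Primary stress on the leftmost head = syllable 1.
Primary stress: syllable 1 → ˈbla:.kra:p.tu:.ku:.si.tu:.

1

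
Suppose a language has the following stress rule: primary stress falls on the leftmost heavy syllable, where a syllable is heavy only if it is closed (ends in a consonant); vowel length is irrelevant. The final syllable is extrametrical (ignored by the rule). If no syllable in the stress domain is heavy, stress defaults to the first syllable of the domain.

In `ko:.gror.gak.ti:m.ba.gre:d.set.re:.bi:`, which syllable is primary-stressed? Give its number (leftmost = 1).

The final syllable (9, bi:) is extrametrical; the stress domain is syllables 1–8.
Weights: 1 ko: L, 2 gror H, 3 gak H, 4 ti:m H, 5 ba L, 6 gre:d H, 7 set H, 8 re: L.
Heavy syllables in the domain: 2, 3, 4, 6, 7. The leftmost is syllable 2 (gror).
Primary stress: syllable 2 → ko:.ˈgror.gak.ti:m.ba.gre:d.set.re:.bi:.

2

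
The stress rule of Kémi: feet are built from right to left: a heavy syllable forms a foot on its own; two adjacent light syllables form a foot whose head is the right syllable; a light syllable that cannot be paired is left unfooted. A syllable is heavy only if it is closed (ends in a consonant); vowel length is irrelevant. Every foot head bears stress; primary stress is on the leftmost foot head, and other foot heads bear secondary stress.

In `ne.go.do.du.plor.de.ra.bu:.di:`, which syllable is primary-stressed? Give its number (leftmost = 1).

Weights: 1 ne L, 2 go L, 3 do L, 4 du L, 5 plor H, 6 de L, 7 ra L, 8 bu: L, 9 di: L.
Parse right to left (heavy = foot alone; LL = one foot; stranded L unfooted): (ne.ˈgo) (do.ˈdu) (ˈplor) (de.ˈra) (bu:.ˈdi:).
Foot heads: 2, 4, 5, 7, 9.
Primary stress on the leftmost head = syllable 2.
Primary stress: syllable 2 → ne.ˈgo.do.du.plor.de.ra.bu:.di:.

2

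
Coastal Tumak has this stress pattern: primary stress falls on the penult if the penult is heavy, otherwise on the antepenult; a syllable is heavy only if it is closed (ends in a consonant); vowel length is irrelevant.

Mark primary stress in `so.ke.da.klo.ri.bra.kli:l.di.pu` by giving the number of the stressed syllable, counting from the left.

7

Weights: 7 kli:l H, 8 di L, 9 pu L.
The penult (syllable 8, di) is light, so stress falls on the antepenult (syllable 7, kli:l).
Primary stress: syllable 7 → so.ke.da.klo.ri.bra.ˈkli:l.di.pu.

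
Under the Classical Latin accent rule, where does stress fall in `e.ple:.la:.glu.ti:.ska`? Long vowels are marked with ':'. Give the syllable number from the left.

5

Classical Latin: stress the penult if heavy (long vowel or closed), else the antepenult.
Weights: 4 glu L, 5 ti: H, 6 ska L.
The penult (syllable 5, ti:) is heavy, so it takes stress.
Stress on syllable 5: e.ple:.la:.glu.ˈti:.ska.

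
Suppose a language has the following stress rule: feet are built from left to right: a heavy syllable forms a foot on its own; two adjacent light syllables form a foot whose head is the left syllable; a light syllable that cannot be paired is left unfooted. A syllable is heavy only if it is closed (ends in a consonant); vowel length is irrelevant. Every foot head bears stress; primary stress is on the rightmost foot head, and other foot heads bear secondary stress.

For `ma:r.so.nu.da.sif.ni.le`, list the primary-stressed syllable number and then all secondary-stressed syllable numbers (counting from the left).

primary 6, secondary 1, 2, 5

Weights: 1 ma:r H, 2 so L, 3 nu L, 4 da L, 5 sif H, 6 ni L, 7 le L.
Parse left to right (heavy = foot alone; LL = one foot; stranded L unfooted): (ˈma:r) (ˈso.nu) da (ˈsif) (ˈni.le).
Foot heads: 1, 2, 5, 6.
Primary stress on the rightmost head = syllable 6.
Secondary stress on 1, 2, 5: ˌma:r.ˌso.nu.da.ˌsif.ˈni.le.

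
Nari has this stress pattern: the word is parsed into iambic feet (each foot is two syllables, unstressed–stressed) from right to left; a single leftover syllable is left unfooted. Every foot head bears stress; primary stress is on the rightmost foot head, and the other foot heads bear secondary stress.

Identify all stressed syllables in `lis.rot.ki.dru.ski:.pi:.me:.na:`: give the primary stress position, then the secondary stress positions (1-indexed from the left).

primary 8, secondary 2, 4, 6

Parse right to left into iambic (σˈσ) feet: (lis.ˈrot) (ki.ˈdru) (ski:.ˈpi:) (me:.ˈna:).
Foot heads (stressed positions): 2, 4, 6, 8.
End Rule Rightmost: primary stress on the rightmost head = syllable 8.
Secondary stress on 2, 4, 6: lis.ˌrot.ki.ˌdru.ski:.ˌpi:.me:.ˈna:.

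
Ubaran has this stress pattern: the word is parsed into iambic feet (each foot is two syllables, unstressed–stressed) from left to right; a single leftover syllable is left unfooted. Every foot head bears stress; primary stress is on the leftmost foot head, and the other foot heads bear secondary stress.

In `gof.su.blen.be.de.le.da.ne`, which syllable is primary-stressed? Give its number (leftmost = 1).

Parse left to right into iambic (σˈσ) feet: (gof.ˈsu) (blen.ˈbe) (de.ˈle) (da.ˈne).
Foot heads (stressed positions): 2, 4, 6, 8.
End Rule Leftmost: primary stress on the leftmost head = syllable 2.
Primary stress: syllable 2 → gof.ˈsu.blen.be.de.le.da.ne.

2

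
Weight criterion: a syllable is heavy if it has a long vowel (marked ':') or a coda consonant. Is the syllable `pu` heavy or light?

light

`pu`: short vowel, open (no coda). Short vowel, open → light.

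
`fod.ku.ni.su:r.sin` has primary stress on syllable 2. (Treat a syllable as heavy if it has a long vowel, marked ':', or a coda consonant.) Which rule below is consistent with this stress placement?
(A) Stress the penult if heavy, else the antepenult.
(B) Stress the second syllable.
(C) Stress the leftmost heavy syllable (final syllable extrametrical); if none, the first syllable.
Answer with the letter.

B

Rule A → syllable 4 (observed: 2).
Rule B → syllable 2 ✓.
Rule C → syllable 1 (observed: 2).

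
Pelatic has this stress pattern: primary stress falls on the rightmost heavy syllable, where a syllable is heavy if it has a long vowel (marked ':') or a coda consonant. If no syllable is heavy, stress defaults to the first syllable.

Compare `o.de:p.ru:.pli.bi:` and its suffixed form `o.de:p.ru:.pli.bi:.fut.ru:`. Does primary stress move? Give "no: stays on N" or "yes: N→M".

Base `o.de:p.ru:.pli.bi:` (5 syllables):
  Weights: 1 o L, 2 de:p H, 3 ru: H, 4 pli L, 5 bi: H.
  Heavy syllables in the domain: 2, 3, 5. The rightmost is syllable 5 (bi:).
  → primary stress on syllable 5.
Suffixed `o.de:p.ru:.pli.bi:.fut.ru:` (7 syllables):
  Weights: 1 o L, 2 de:p H, 3 ru: H, 4 pli L, 5 bi: H, 6 fut H, 7 ru: H.
  Heavy syllables in the domain: 2, 3, 5, 6, 7. The rightmost is syllable 7 (ru:).
  → primary stress on syllable 7.

yes: 5→7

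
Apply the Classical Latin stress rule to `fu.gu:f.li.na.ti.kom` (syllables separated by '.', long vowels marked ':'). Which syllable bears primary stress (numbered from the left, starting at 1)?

4

Classical Latin: stress the penult if heavy (long vowel or closed), else the antepenult.
Weights: 4 na L, 5 ti L, 6 kom H.
The penult (syllable 5, ti) is light, so stress falls on the antepenult (syllable 4, na).
Stress on syllable 4: fu.gu:f.li.ˈna.ti.kom.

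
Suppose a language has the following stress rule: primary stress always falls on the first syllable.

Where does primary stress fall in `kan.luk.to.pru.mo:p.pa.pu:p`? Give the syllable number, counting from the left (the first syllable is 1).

The word has 7 syllables; the first syllable is syllable 1 (kan).
Primary stress: syllable 1 → ˈkan.luk.to.pru.mo:p.pa.pu:p.

1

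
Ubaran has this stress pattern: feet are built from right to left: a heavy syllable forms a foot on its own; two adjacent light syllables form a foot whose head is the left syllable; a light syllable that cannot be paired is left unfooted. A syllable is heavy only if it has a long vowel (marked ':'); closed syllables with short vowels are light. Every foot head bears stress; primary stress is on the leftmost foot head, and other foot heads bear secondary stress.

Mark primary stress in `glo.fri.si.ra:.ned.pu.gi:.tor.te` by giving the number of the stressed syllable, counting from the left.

2

Weights: 1 glo L, 2 fri L, 3 si L, 4 ra: H, 5 ned L, 6 pu L, 7 gi: H, 8 tor L, 9 te L.
Parse right to left (heavy = foot alone; LL = one foot; stranded L unfooted): glo (ˈfri.si) (ˈra:) (ˈned.pu) (ˈgi:) (ˈtor.te).
Foot heads: 2, 4, 5, 7, 8.
Primary stress on the leftmost head = syllable 2.
Primary stress: syllable 2 → glo.ˈfri.si.ra:.ned.pu.gi:.tor.te.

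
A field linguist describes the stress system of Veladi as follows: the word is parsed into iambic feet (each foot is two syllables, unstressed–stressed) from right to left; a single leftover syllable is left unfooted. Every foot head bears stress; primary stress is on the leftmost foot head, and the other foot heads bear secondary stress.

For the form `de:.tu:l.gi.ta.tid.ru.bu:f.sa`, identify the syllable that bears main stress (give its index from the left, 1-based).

2

Parse right to left into iambic (σˈσ) feet: (de:.ˈtu:l) (gi.ˈta) (tid.ˈru) (bu:f.ˈsa).
Foot heads (stressed positions): 2, 4, 6, 8.
End Rule Leftmost: primary stress on the leftmost head = syllable 2.
Primary stress: syllable 2 → de:.ˈtu:l.gi.ta.tid.ru.bu:f.sa.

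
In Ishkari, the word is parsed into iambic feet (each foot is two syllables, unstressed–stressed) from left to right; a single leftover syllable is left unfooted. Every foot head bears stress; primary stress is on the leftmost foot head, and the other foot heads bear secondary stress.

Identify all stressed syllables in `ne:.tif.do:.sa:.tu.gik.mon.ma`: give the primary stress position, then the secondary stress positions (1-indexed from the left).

Parse left to right into iambic (σˈσ) feet: (ne:.ˈtif) (do:.ˈsa:) (tu.ˈgik) (mon.ˈma).
Foot heads (stressed positions): 2, 4, 6, 8.
End Rule Leftmost: primary stress on the leftmost head = syllable 2.
Secondary stress on 4, 6, 8: ne:.ˈtif.do:.ˌsa:.tu.ˌgik.mon.ˌma.

primary 2, secondary 4, 6, 8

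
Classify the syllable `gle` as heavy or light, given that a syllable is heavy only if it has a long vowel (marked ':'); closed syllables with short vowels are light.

`gle`: short vowel, open (no coda). Short vowel → light.

light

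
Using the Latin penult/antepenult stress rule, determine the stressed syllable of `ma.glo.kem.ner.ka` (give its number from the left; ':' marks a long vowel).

Classical Latin: stress the penult if heavy (long vowel or closed), else the antepenult.
Weights: 3 kem H, 4 ner H, 5 ka L.
The penult (syllable 4, ner) is heavy, so it takes stress.
Stress on syllable 4: ma.glo.kem.ˈner.ka.

4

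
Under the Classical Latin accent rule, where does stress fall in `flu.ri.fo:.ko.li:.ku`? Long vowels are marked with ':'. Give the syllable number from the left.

Classical Latin: stress the penult if heavy (long vowel or closed), else the antepenult.
Weights: 4 ko L, 5 li: H, 6 ku L.
The penult (syllable 5, li:) is heavy, so it takes stress.
Stress on syllable 5: flu.ri.fo:.ko.ˈli:.ku.

5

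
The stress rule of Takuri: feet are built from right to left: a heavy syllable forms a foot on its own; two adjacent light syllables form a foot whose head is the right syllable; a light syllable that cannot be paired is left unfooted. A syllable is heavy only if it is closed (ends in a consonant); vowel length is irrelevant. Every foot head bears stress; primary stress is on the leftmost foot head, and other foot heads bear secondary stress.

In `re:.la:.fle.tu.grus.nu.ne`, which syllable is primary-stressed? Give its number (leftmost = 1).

2

Weights: 1 re: L, 2 la: L, 3 fle L, 4 tu L, 5 grus H, 6 nu L, 7 ne L.
Parse right to left (heavy = foot alone; LL = one foot; stranded L unfooted): (re:.ˈla:) (fle.ˈtu) (ˈgrus) (nu.ˈne).
Foot heads: 2, 4, 5, 7.
Primary stress on the leftmost head = syllable 2.
Primary stress: syllable 2 → re:.ˈla:.fle.tu.grus.nu.ne.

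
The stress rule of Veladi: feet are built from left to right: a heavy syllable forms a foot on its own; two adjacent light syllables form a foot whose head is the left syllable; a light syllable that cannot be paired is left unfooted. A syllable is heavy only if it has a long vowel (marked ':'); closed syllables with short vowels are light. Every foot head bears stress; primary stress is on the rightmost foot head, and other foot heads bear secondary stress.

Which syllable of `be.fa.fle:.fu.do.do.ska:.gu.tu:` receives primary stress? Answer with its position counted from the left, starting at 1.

Weights: 1 be L, 2 fa L, 3 fle: H, 4 fu L, 5 do L, 6 do L, 7 ska: H, 8 gu L, 9 tu: H.
Parse left to right (heavy = foot alone; LL = one foot; stranded L unfooted): (ˈbe.fa) (ˈfle:) (ˈfu.do) do (ˈska:) gu (ˈtu:).
Foot heads: 1, 3, 4, 7, 9.
Primary stress on the rightmost head = syllable 9.
Primary stress: syllable 9 → be.fa.fle:.fu.do.do.ska:.gu.ˈtu:.

9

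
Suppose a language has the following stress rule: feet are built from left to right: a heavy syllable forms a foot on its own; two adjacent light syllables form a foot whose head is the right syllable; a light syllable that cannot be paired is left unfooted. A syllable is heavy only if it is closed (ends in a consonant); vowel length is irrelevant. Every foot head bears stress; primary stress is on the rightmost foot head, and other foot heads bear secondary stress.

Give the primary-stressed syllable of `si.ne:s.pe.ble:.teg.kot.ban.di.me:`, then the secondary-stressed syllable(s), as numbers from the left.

Weights: 1 si L, 2 ne:s H, 3 pe L, 4 ble: L, 5 teg H, 6 kot H, 7 ban H, 8 di L, 9 me: L.
Parse left to right (heavy = foot alone; LL = one foot; stranded L unfooted): si (ˈne:s) (pe.ˈble:) (ˈteg) (ˈkot) (ˈban) (di.ˈme:).
Foot heads: 2, 4, 5, 6, 7, 9.
Primary stress on the rightmost head = syllable 9.
Secondary stress on 2, 4, 5, 6, 7: si.ˌne:s.pe.ˌble:.ˌteg.ˌkot.ˌban.di.ˈme:.

primary 9, secondary 2, 4, 5, 6, 7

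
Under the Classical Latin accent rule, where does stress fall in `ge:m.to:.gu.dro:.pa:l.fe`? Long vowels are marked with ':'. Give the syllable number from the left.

Classical Latin: stress the penult if heavy (long vowel or closed), else the antepenult.
Weights: 4 dro: H, 5 pa:l H, 6 fe L.
The penult (syllable 5, pa:l) is heavy, so it takes stress.
Stress on syllable 5: ge:m.to:.gu.dro:.ˈpa:l.fe.

5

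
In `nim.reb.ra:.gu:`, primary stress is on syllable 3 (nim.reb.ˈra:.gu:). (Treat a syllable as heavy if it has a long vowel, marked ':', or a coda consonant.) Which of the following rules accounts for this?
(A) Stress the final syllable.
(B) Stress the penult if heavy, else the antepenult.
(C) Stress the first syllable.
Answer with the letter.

B

Rule A → syllable 4 (observed: 3).
Rule B → syllable 3 ✓.
Rule C → syllable 1 (observed: 3).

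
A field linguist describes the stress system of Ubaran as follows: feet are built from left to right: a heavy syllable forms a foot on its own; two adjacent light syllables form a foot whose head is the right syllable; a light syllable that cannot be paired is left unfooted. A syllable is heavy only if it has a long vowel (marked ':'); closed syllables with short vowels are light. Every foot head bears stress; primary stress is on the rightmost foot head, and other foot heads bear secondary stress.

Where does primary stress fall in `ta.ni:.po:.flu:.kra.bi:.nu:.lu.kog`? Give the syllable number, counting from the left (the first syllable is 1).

Weights: 1 ta L, 2 ni: H, 3 po: H, 4 flu: H, 5 kra L, 6 bi: H, 7 nu: H, 8 lu L, 9 kog L.
Parse left to right (heavy = foot alone; LL = one foot; stranded L unfooted): ta (ˈni:) (ˈpo:) (ˈflu:) kra (ˈbi:) (ˈnu:) (lu.ˈkog).
Foot heads: 2, 3, 4, 6, 7, 9.
Primary stress on the rightmost head = syllable 9.
Primary stress: syllable 9 → ta.ni:.po:.flu:.kra.bi:.nu:.lu.ˈkog.

9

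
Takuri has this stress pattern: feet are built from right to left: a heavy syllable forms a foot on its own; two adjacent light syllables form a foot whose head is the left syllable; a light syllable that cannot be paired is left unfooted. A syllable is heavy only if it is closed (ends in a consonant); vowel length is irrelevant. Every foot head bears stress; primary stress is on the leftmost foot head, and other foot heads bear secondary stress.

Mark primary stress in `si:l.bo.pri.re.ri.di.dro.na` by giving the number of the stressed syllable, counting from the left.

1

Weights: 1 si:l H, 2 bo L, 3 pri L, 4 re L, 5 ri L, 6 di L, 7 dro L, 8 na L.
Parse right to left (heavy = foot alone; LL = one foot; stranded L unfooted): (ˈsi:l) bo (ˈpri.re) (ˈri.di) (ˈdro.na).
Foot heads: 1, 3, 5, 7.
Primary stress on the leftmost head = syllable 1.
Primary stress: syllable 1 → ˈsi:l.bo.pri.re.ri.di.dro.na.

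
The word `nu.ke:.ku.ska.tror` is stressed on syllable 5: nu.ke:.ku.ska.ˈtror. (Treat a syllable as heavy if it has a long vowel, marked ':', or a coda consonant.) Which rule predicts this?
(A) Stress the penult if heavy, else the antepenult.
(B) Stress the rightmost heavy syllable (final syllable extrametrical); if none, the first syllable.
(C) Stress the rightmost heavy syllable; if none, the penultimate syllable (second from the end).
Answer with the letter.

C

Rule A → syllable 3 (observed: 5).
Rule B → syllable 2 (observed: 5).
Rule C → syllable 5 ✓.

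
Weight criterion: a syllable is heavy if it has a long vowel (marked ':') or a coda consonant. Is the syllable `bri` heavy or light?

`bri`: short vowel, open (no coda). Short vowel, open → light.

light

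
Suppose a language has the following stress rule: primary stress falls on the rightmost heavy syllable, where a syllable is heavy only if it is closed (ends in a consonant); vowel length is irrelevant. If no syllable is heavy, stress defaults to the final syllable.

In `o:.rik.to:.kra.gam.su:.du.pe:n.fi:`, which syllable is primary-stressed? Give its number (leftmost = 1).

8

Weights: 1 o: L, 2 rik H, 3 to: L, 4 kra L, 5 gam H, 6 su: L, 7 du L, 8 pe:n H, 9 fi: L.
Heavy syllables in the domain: 2, 5, 8. The rightmost is syllable 8 (pe:n).
Primary stress: syllable 8 → o:.rik.to:.kra.gam.su:.du.ˈpe:n.fi:.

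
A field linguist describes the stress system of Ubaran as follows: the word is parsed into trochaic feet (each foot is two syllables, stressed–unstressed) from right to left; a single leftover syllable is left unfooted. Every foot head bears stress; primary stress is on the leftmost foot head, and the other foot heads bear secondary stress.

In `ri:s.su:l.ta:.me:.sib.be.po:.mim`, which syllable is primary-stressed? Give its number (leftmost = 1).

1

Parse right to left into trochaic (ˈσσ) feet: (ˈri:s.su:l) (ˈta:.me:) (ˈsib.be) (ˈpo:.mim).
Foot heads (stressed positions): 1, 3, 5, 7.
End Rule Leftmost: primary stress on the leftmost head = syllable 1.
Primary stress: syllable 1 → ˈri:s.su:l.ta:.me:.sib.be.po:.mim.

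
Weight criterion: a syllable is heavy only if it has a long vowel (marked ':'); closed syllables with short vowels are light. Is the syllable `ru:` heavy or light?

`ru:`: long vowel, open (no coda). Long vowel → heavy.

heavy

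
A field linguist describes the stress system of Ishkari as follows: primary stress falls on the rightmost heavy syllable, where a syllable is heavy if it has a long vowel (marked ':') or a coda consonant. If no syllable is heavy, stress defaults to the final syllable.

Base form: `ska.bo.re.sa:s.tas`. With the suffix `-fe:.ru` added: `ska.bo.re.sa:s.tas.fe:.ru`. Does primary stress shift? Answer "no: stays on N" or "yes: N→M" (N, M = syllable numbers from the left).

Base `ska.bo.re.sa:s.tas` (5 syllables):
  Weights: 1 ska L, 2 bo L, 3 re L, 4 sa:s H, 5 tas H.
  Heavy syllables in the domain: 4, 5. The rightmost is syllable 5 (tas).
  → primary stress on syllable 5.
Suffixed `ska.bo.re.sa:s.tas.fe:.ru` (7 syllables):
  Weights: 1 ska L, 2 bo L, 3 re L, 4 sa:s H, 5 tas H, 6 fe: H, 7 ru L.
  Heavy syllables in the domain: 4, 5, 6. The rightmost is syllable 6 (fe:).
  → primary stress on syllable 6.

yes: 5→6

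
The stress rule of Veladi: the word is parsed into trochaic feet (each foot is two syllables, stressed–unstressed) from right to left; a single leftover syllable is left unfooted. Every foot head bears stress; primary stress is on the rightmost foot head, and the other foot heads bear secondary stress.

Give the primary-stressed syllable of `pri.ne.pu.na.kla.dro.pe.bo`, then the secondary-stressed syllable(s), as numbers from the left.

Parse right to left into trochaic (ˈσσ) feet: (ˈpri.ne) (ˈpu.na) (ˈkla.dro) (ˈpe.bo).
Foot heads (stressed positions): 1, 3, 5, 7.
End Rule Rightmost: primary stress on the rightmost head = syllable 7.
Secondary stress on 1, 3, 5: ˌpri.ne.ˌpu.na.ˌkla.dro.ˈpe.bo.

primary 7, secondary 1, 3, 5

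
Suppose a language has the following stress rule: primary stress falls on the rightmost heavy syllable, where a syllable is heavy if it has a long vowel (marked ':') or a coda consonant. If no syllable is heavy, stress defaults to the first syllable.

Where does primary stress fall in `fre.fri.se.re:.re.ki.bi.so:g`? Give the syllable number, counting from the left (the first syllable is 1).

8

Weights: 1 fre L, 2 fri L, 3 se L, 4 re: H, 5 re L, 6 ki L, 7 bi L, 8 so:g H.
Heavy syllables in the domain: 4, 8. The rightmost is syllable 8 (so:g).
Primary stress: syllable 8 → fre.fri.se.re:.re.ki.bi.ˈso:g.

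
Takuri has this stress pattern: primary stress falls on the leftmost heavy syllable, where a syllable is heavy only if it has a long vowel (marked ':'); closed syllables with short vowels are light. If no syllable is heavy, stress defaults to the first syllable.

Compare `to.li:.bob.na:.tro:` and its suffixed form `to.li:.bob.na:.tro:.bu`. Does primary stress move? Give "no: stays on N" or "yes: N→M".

no: stays on 2

Base `to.li:.bob.na:.tro:` (5 syllables):
  Weights: 1 to L, 2 li: H, 3 bob L, 4 na: H, 5 tro: H.
  Heavy syllables in the domain: 2, 4, 5. The leftmost is syllable 2 (li:).
  → primary stress on syllable 2.
Suffixed `to.li:.bob.na:.tro:.bu` (6 syllables):
  Weights: 1 to L, 2 li: H, 3 bob L, 4 na: H, 5 tro: H, 6 bu L.
  Heavy syllables in the domain: 2, 4, 5. The leftmost is syllable 2 (li:).
  → primary stress on syllable 2.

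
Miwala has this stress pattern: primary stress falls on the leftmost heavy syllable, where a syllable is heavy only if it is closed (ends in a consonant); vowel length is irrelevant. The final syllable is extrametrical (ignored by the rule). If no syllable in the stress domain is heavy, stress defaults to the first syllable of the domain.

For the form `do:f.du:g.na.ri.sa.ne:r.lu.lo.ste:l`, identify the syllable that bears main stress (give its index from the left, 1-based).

The final syllable (9, ste:l) is extrametrical; the stress domain is syllables 1–8.
Weights: 1 do:f H, 2 du:g H, 3 na L, 4 ri L, 5 sa L, 6 ne:r H, 7 lu L, 8 lo L.
Heavy syllables in the domain: 1, 2, 6. The leftmost is syllable 1 (do:f).
Primary stress: syllable 1 → ˈdo:f.du:g.na.ri.sa.ne:r.lu.lo.ste:l.

1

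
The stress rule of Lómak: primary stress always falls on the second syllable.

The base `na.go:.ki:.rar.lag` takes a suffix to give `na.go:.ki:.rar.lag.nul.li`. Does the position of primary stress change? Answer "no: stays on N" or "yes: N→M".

no: stays on 2

Base `na.go:.ki:.rar.lag` (5 syllables):
  The word has 5 syllables; the second syllable is syllable 2 (go:).
  → primary stress on syllable 2.
Suffixed `na.go:.ki:.rar.lag.nul.li` (7 syllables):
  The word has 7 syllables; the second syllable is syllable 2 (go:).
  → primary stress on syllable 2.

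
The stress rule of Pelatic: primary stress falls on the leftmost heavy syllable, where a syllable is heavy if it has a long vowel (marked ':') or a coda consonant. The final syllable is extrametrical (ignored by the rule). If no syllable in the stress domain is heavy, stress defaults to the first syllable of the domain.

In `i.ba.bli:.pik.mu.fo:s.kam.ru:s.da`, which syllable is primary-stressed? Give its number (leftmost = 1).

3

The final syllable (9, da) is extrametrical; the stress domain is syllables 1–8.
Weights: 1 i L, 2 ba L, 3 bli: H, 4 pik H, 5 mu L, 6 fo:s H, 7 kam H, 8 ru:s H.
Heavy syllables in the domain: 3, 4, 6, 7, 8. The leftmost is syllable 3 (bli:).
Primary stress: syllable 3 → i.ba.ˈbli:.pik.mu.fo:s.kam.ru:s.da.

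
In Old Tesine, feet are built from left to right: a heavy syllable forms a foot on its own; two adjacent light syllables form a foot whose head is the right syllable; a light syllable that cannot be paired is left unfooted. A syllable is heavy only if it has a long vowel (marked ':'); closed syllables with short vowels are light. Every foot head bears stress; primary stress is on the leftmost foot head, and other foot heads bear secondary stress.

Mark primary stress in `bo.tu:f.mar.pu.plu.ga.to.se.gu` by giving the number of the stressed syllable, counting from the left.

Weights: 1 bo L, 2 tu:f H, 3 mar L, 4 pu L, 5 plu L, 6 ga L, 7 to L, 8 se L, 9 gu L.
Parse left to right (heavy = foot alone; LL = one foot; stranded L unfooted): bo (ˈtu:f) (mar.ˈpu) (plu.ˈga) (to.ˈse) gu.
Foot heads: 2, 4, 6, 8.
Primary stress on the leftmost head = syllable 2.
Primary stress: syllable 2 → bo.ˈtu:f.mar.pu.plu.ga.to.se.gu.

2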